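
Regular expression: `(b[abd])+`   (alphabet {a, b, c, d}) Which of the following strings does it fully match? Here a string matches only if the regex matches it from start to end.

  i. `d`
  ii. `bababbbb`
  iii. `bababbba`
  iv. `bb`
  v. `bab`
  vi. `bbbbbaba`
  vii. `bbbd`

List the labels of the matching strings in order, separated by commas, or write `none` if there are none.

ii, iii, iv, vi, vii

i → no match — must start with `b`
ii → match
iii → match
iv → match
v → no match
vi → match
vii → match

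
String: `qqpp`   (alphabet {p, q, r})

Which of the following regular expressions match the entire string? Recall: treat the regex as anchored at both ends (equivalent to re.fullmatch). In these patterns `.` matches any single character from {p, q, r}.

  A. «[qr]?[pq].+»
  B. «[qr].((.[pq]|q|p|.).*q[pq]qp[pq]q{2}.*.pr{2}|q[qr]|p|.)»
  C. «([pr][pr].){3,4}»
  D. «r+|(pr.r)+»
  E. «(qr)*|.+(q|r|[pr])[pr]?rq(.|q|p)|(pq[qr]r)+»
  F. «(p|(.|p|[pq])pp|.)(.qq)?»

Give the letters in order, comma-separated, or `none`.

A → match
B → no match
C → no match
D → no match — must end with `r`
E → no match
F → no match

A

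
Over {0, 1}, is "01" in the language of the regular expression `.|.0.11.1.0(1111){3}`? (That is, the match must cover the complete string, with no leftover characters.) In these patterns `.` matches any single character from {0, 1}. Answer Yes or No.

No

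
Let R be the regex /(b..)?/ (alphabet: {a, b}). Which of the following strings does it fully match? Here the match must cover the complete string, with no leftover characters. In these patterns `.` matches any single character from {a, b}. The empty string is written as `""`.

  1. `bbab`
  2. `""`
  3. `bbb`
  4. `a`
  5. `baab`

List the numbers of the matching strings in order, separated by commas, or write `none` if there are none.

1 → no match
2 → match
3 → match
4 → no match
5 → no match

2, 3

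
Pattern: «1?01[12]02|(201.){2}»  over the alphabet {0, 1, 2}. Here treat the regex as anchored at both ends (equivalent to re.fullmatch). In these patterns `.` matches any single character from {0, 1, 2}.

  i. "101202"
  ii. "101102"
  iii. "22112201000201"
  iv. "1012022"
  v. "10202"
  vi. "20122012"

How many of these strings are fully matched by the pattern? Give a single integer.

i → match
ii → match
iii → no match
iv → no match
v → no match
vi → match
Total matched: 3

3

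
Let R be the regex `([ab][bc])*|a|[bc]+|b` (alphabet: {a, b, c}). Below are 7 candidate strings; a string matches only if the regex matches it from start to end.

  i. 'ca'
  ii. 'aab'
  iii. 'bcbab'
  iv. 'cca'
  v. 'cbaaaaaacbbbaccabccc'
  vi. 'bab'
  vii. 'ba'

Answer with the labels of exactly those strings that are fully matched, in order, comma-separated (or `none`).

none

i → no match
ii → no match
iii → no match
iv → no match
v → no match
vi → no match
vii → no match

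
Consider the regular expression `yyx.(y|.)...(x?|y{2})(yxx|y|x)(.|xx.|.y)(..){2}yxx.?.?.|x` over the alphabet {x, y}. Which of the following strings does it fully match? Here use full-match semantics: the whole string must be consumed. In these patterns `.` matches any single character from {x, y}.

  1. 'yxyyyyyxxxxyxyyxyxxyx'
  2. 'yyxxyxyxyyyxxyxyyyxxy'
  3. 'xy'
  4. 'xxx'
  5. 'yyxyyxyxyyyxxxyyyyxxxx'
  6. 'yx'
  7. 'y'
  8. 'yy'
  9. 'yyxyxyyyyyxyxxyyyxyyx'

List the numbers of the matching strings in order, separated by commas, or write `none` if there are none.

none

1 → no match
2 → no match
3 → no match
4 → no match
5 → no match
6 → no match
7 → no match
8 → no match
9 → no match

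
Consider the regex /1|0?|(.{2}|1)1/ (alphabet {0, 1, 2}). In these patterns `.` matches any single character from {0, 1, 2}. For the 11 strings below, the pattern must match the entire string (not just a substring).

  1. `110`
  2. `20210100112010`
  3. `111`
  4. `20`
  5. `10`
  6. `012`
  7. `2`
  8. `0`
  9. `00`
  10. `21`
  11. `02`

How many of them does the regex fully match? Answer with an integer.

2

1 → no match
2 → no match
3 → match
4 → no match
5 → no match
6 → no match
7 → no match
8 → match
9 → no match
10 → no match
11 → no match
Total matched: 2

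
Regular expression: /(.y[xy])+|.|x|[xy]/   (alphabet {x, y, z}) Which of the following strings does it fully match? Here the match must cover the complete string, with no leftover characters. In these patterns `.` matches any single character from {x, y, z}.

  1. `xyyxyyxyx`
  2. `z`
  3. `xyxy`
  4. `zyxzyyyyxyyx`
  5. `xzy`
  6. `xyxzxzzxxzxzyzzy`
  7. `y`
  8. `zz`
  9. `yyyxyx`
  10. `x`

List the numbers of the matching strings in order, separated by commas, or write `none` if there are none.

1, 2, 4, 7, 9, 10

1 → match
2 → match
3 → no match
4 → match
5 → no match
6 → no match
7 → match
8 → no match
9 → match
10 → match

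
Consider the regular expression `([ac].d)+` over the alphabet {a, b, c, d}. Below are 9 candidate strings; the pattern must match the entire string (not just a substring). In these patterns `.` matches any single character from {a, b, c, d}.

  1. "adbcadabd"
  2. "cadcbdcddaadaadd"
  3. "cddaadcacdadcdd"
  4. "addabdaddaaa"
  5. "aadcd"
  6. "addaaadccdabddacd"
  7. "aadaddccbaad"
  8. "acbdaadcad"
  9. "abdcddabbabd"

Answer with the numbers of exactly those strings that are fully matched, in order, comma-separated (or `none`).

none

1 → no match
2 → no match
3 → no match
4 → no match — must end with "d"
5 → no match
6 → no match
7 → no match
8 → no match
9 → no match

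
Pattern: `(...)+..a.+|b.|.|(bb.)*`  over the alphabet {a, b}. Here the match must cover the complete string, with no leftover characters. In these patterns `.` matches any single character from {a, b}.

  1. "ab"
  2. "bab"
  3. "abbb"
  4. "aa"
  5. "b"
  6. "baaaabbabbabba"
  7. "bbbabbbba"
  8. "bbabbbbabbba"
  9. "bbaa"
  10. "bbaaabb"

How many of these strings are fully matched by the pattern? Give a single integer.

1 → no match
2 → no match
3 → no match
4 → no match
5 → match
6 → no match
7 → no match
8 → no match
9 → no match
10 → no match
Total matched: 1

1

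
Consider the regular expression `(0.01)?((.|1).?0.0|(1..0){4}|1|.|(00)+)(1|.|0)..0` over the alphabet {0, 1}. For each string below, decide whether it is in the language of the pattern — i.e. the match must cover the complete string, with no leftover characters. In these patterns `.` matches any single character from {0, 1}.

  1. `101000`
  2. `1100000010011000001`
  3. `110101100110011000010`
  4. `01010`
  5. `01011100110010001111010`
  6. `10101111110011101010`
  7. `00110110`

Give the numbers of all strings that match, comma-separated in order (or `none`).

4

1 → no match
2 → no match — must end with `0`
3 → no match
4 → match
5 → no match
6 → no match
7 → no match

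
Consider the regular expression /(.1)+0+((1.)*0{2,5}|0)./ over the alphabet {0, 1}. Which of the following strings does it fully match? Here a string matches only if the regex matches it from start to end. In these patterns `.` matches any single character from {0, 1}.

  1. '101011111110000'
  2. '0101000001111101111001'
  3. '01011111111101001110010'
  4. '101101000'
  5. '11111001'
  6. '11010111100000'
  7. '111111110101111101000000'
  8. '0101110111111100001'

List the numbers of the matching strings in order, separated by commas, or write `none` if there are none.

1 → no match
2 → match
3 → no match
4 → no match
5 → no match
6 → match
7 → match
8 → match

2, 6, 7, 8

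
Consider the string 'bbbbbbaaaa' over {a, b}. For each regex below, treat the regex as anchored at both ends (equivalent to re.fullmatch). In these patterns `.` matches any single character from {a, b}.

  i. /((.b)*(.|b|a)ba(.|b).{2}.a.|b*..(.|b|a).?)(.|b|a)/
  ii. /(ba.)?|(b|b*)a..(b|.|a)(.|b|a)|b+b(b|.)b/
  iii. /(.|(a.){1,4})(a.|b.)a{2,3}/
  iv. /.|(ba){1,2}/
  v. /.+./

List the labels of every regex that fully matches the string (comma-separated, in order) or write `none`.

i, v

i → match
ii → no match
iii → no match
iv → no match
v → match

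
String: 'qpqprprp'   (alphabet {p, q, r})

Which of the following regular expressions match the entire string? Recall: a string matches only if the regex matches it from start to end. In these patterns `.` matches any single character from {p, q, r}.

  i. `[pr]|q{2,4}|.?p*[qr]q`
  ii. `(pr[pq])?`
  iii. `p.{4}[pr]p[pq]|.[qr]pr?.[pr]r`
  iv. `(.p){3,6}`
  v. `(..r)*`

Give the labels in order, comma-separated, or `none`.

i → no match
ii → no match
iii → no match
iv → match
v → no match

iv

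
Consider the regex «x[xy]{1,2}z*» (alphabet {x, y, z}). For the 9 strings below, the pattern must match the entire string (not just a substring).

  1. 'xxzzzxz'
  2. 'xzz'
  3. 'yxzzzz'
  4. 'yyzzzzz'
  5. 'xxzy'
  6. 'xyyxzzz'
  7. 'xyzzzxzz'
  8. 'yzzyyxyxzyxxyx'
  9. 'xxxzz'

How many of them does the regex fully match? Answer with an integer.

1 → no match
2 → no match
3 → no match — must start with 'x'
4 → no match — must start with 'x'
5 → no match
6 → no match
7 → no match
8 → no match — must start with 'x'
9 → match
Total matched: 1

1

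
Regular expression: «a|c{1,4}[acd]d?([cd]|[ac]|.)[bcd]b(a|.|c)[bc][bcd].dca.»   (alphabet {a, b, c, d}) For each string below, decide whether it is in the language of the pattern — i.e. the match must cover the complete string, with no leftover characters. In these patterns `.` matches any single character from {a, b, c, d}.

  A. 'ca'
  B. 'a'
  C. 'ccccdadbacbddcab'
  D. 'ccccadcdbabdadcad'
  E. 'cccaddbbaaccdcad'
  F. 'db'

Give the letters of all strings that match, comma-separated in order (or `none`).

A → no match
B → match
C → match
D → match
E → no match
F → no match

B, C, D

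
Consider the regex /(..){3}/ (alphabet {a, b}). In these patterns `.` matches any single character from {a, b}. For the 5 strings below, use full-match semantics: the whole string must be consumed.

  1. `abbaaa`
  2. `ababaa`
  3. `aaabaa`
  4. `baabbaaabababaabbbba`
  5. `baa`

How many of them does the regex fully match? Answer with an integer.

1 → match
2 → match
3 → match
4 → no match
5 → no match
Total matched: 3

3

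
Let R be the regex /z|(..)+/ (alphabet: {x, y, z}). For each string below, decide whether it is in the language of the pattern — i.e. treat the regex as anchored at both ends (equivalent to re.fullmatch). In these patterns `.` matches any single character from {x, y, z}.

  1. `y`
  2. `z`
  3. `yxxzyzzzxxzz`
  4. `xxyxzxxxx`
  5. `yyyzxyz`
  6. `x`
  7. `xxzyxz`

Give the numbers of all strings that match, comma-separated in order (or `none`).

2, 3, 7

1 → no match
2 → match
3 → match
4 → no match
5 → no match
6 → no match
7 → match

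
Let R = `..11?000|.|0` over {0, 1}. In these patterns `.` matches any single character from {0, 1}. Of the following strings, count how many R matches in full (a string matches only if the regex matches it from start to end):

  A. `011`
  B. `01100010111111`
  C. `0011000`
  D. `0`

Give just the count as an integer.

2

A → no match
B → no match
C → match
D → match
Total matched: 2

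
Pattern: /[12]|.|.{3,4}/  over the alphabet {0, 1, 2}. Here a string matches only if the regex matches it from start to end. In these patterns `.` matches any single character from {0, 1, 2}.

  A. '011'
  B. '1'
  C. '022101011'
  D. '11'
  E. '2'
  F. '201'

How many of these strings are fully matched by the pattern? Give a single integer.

4

A → match
B → match
C → no match
D → no match
E → match
F → match
Total matched: 4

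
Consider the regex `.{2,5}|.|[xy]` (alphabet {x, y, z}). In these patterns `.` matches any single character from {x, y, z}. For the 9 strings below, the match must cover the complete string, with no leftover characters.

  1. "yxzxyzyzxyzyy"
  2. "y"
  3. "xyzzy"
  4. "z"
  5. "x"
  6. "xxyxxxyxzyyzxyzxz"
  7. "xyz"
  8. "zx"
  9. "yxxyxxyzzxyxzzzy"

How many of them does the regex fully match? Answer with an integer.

6

1 → no match
2. "y" → match
3. "xyzzy" → match
4. "z" → match
5. "x" → match
6 → no match
7. "xyz" → match
8. "zx" → match
9 → no match
Total matched: 6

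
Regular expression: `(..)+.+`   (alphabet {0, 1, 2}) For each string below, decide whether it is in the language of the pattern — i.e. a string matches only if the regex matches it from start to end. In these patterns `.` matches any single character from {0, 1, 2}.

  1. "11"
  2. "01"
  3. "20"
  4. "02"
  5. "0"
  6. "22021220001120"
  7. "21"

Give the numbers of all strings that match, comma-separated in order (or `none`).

6

1 → no match
2 → no match
3 → no match
4 → no match
5 → no match
6 → match
7 → no match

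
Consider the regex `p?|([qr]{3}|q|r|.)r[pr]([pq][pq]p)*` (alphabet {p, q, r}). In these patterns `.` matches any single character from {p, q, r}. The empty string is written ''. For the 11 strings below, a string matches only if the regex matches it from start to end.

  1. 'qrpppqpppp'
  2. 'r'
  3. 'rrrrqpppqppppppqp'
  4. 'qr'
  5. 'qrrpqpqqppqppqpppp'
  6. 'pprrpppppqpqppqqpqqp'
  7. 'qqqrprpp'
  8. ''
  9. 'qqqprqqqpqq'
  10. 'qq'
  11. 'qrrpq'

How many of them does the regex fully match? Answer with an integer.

2

1 → no match
2 → no match
3 → no match
4 → no match
5 → match
6 → no match
7 → no match
8 → match
9 → no match
10 → no match
11 → no match
Total matched: 2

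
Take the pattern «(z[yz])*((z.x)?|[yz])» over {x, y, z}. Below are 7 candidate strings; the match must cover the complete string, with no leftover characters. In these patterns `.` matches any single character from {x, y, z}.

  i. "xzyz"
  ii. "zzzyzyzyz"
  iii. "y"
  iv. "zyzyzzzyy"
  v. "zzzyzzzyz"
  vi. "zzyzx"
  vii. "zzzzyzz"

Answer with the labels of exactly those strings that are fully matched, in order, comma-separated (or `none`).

i → no match
ii → match
iii → match
iv → match
v → match
vi → no match
vii → no match

ii, iii, iv, v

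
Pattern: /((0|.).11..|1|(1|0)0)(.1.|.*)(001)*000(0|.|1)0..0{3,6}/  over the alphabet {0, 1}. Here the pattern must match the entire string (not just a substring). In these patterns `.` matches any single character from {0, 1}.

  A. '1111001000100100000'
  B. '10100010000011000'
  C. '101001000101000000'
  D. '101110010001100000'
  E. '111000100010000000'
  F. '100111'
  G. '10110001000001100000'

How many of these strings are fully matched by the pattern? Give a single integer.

5

A → match
B → match
C → match
D → no match
E → match
F. '100111' → no match — must end with '0'
G → match
Total matched: 5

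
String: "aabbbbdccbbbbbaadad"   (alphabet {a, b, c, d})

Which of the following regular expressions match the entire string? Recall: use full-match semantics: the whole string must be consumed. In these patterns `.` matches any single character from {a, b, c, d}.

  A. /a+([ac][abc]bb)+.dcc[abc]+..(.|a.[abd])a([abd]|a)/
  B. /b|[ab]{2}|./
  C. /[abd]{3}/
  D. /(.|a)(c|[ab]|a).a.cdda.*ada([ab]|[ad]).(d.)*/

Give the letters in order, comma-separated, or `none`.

A → match
B → no match
C → no match
D → no match

A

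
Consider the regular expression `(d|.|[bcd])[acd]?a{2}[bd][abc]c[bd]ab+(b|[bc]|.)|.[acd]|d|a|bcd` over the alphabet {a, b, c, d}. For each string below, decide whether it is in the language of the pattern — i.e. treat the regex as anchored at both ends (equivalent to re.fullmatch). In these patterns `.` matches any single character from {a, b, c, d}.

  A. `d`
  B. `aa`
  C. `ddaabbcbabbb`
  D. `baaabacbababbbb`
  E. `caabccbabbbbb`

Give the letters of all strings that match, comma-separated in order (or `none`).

A. `d` → match
B. `aa` → match
C. `ddaabbcbabbb` → match
D → no match
E → match

A, B, C, E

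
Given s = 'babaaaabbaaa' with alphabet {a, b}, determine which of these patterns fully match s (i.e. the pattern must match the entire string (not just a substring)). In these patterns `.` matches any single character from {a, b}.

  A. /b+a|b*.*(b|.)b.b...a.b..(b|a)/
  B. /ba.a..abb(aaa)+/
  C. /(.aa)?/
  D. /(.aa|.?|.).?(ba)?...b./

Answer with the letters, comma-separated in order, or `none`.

B

A → no match
B → match
C → no match
D → no match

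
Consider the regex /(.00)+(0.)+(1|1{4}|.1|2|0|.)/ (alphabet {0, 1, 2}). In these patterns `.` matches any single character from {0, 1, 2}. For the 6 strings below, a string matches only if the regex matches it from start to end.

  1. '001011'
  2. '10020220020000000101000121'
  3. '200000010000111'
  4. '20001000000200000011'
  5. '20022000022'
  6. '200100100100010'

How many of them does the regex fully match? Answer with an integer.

1

1. '001011' → no match
2 → no match
3 → no match
4 → no match
5. '20022000022' → no match
6 → match
Total matched: 1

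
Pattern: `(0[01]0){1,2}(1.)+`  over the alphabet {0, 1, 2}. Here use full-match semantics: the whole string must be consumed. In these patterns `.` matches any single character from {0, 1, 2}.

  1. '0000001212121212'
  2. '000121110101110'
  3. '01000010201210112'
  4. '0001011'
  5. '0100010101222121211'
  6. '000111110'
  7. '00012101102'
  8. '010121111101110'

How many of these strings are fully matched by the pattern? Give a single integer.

1 → match
2 → match
3 → no match
4 → match
5 → no match
6 → match
7 → no match
8 → match
Total matched: 5

5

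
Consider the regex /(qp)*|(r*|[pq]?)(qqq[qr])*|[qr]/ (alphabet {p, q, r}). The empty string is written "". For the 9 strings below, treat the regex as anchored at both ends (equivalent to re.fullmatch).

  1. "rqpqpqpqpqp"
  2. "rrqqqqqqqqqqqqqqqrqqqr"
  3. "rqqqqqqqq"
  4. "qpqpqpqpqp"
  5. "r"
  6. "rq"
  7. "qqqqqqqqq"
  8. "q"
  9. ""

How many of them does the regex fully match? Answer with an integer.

1. "rqpqpqpqpqp" → no match
2 → match
3. "rqqqqqqqq" → match
4. "qpqpqpqpqp" → match
5. "r" → match
6. "rq" → no match
7. "qqqqqqqqq" → match
8. "q" → match
9. "" → match
Total matched: 7

7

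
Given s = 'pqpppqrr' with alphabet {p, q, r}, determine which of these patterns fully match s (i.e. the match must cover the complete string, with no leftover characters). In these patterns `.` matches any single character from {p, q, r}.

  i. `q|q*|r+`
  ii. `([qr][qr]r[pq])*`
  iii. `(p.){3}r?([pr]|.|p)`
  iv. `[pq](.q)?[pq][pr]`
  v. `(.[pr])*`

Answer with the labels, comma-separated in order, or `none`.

iii

i → no match
ii → no match
iii → match
iv → no match
v → no match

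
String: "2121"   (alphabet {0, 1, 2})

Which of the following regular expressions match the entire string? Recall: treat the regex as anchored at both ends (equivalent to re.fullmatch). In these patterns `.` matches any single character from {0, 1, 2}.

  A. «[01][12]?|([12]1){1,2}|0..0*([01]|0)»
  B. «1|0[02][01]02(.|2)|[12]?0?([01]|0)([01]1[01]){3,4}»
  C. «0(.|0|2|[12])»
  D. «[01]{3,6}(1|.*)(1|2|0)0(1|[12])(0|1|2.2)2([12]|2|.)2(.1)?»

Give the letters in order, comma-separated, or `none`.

A → match
B → no match
C → no match — must start with "0"
D → no match

A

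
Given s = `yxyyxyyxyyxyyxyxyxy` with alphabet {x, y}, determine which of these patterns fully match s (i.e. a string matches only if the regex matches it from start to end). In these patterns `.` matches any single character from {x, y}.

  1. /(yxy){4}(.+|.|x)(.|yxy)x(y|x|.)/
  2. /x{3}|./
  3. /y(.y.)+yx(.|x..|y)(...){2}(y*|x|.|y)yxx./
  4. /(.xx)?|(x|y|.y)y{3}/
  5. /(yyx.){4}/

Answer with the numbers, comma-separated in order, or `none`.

1

1 → match
2 → no match
3 → no match
4 → no match
5 → no match — must start with `yyx`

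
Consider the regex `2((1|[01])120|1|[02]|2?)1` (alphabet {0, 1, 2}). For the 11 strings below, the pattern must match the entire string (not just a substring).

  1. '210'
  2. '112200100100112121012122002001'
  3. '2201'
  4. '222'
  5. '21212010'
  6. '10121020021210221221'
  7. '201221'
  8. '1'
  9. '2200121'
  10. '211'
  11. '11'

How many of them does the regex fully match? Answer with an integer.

1 → no match — must end with '1'
2 → no match — must start with '2'
3 → no match
4 → no match — must end with '1'
5 → no match — must end with '1'
6 → no match — must start with '2'
7 → no match
8 → no match — must start with '2'
9 → no match
10 → match
11 → no match — must start with '2'
Total matched: 1

1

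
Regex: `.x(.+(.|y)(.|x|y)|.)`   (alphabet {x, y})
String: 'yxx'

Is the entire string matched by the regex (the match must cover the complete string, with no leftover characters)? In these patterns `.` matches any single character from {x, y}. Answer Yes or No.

Yes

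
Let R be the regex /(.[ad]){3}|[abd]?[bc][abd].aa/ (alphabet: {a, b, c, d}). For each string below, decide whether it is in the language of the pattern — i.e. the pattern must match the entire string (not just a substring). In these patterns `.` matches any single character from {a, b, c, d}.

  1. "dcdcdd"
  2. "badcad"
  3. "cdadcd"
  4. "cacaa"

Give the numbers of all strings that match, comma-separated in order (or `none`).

3, 4

1 → no match
2 → no match
3 → match
4 → match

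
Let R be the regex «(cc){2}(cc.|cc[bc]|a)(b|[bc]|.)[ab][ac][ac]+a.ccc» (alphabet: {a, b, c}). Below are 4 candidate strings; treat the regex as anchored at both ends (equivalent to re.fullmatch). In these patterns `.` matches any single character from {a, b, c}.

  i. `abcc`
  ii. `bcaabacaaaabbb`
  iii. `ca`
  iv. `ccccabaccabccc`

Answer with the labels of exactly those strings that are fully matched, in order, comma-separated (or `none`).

iv

i → no match — must start with `cc`
ii → no match — must start with `cc`
iii → no match — must start with `cc`
iv → match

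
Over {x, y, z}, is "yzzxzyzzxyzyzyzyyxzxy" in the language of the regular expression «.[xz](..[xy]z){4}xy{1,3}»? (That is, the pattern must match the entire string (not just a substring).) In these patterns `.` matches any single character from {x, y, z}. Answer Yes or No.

No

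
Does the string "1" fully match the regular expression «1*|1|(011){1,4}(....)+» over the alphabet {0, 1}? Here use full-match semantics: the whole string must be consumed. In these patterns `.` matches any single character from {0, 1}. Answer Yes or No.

Yes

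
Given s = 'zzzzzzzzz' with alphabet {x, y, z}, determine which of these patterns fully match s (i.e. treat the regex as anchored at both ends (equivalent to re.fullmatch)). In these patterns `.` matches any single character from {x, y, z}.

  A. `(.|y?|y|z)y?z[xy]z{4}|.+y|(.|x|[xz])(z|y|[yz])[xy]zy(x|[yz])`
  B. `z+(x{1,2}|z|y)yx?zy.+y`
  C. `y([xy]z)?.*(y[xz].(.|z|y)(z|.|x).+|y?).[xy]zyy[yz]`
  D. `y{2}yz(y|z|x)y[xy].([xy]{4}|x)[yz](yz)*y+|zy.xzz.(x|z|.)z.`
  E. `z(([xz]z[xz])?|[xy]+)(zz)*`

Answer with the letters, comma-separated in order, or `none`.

A → no match
B → no match — must end with 'y'
C → no match — must start with 'y'
D → no match
E → match

E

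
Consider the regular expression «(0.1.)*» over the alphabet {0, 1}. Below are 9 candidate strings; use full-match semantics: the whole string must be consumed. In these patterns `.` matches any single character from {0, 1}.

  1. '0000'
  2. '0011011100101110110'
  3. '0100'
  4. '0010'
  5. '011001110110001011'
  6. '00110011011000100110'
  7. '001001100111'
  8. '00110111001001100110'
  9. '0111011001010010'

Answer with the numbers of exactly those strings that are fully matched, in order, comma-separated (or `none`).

1. '0000' → no match
2 → no match
3. '0100' → no match
4. '0010' → match
5 → no match
6 → match
7. '001001100111' → match
8 → match
9 → no match

4, 6, 7, 8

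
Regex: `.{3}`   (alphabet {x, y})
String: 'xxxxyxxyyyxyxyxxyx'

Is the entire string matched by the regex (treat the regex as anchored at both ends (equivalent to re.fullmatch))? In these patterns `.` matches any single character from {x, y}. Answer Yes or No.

No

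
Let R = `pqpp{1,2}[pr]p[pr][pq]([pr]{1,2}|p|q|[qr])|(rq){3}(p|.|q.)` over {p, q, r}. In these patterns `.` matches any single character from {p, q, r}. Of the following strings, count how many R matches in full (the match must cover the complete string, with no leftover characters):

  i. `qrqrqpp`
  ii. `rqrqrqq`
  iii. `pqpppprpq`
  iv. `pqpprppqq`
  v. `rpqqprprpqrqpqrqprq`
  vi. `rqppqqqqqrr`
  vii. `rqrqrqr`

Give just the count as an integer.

4

i → no match
ii → match
iii → match
iv → match
v → no match
vi → no match
vii → match
Total matched: 4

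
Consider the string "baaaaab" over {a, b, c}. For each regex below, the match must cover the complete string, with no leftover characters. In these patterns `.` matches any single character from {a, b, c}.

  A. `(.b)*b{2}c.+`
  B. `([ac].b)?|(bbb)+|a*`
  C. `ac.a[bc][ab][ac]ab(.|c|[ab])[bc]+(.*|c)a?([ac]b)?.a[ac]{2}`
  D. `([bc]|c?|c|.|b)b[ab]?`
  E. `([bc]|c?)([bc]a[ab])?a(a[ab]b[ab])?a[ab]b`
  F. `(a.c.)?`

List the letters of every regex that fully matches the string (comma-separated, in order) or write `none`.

A → no match
B → no match
C → no match — must start with "ac"
D → no match
E → match
F → no match

E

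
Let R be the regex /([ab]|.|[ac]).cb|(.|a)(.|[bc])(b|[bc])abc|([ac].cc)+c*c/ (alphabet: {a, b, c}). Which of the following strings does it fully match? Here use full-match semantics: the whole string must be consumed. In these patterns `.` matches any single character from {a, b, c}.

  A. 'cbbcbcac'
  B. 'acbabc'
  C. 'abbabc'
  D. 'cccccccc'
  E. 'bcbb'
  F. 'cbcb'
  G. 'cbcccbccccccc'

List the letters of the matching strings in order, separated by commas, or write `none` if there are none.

A → no match
B → match
C → match
D → match
E → no match
F → match
G → match

B, C, D, F, G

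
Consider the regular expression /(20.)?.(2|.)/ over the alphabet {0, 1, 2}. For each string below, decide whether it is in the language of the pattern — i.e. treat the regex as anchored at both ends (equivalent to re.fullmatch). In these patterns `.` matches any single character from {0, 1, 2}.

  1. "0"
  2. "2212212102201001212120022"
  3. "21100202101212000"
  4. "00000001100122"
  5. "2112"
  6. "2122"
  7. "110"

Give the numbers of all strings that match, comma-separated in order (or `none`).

1. "0" → no match
2 → no match
3 → no match
4 → no match
5. "2112" → no match
6. "2122" → no match
7. "110" → no match

none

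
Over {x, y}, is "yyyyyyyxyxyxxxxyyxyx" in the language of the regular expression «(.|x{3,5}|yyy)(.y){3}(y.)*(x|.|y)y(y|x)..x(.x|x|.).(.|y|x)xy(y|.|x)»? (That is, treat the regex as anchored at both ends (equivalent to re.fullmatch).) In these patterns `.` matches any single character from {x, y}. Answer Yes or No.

Yes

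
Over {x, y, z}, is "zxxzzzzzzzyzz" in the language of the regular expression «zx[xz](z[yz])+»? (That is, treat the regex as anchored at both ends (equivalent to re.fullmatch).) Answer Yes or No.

Yes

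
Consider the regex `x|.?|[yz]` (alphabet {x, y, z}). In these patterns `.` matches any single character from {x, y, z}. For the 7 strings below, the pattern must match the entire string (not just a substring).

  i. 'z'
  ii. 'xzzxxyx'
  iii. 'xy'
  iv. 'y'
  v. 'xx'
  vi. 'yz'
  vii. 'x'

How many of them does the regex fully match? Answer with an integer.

i → match
ii → no match
iii → no match
iv → match
v → no match
vi → no match
vii → match
Total matched: 3

3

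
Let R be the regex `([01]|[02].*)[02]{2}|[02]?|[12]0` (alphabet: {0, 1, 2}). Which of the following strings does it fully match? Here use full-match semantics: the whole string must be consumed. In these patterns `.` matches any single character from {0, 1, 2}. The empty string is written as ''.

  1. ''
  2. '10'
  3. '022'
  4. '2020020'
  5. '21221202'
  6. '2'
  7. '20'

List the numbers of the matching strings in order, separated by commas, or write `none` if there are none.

1 → match
2 → match
3 → match
4 → match
5 → match
6 → match
7 → match

1, 2, 3, 4, 5, 6, 7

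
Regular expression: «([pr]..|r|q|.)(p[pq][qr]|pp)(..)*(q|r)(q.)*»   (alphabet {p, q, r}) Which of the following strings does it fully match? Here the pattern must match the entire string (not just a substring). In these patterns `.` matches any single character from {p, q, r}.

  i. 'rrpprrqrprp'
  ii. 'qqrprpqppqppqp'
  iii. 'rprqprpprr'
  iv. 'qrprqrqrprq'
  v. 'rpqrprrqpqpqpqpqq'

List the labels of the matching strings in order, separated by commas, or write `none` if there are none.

i. 'rrpprrqrprp' → no match
ii → no match
iii. 'rprqprpprr' → no match
iv. 'qrprqrqrprq' → no match
v → match

v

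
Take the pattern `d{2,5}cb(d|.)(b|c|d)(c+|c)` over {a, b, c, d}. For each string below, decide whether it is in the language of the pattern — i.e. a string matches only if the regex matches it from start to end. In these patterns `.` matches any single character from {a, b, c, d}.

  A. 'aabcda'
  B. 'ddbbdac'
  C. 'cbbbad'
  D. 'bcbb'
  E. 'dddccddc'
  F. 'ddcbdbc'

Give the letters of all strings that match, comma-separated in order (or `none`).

A → no match — must start with 'd'
B → no match
C → no match — must start with 'd'
D → no match — must start with 'd'
E → no match
F → match

F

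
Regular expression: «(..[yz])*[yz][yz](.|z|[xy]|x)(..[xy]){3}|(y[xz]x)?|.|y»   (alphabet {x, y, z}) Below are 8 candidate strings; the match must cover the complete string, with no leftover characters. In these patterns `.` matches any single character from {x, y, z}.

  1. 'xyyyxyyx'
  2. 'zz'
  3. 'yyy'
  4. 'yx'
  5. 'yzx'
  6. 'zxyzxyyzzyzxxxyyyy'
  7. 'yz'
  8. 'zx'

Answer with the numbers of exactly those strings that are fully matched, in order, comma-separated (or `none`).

5, 6

1 → no match
2 → no match
3 → no match
4 → no match
5 → match
6 → match
7 → no match
8 → no match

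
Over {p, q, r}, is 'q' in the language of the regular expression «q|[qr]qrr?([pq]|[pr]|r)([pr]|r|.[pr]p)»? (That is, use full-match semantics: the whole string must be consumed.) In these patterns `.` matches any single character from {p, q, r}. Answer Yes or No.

Yes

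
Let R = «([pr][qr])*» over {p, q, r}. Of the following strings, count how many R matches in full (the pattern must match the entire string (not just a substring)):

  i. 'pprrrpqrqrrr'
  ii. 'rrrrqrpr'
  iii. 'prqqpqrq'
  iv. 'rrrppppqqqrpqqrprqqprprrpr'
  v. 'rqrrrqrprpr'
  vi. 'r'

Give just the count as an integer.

i → no match
ii → no match
iii → no match
iv → no match
v → no match
vi → no match
Total matched: 0

0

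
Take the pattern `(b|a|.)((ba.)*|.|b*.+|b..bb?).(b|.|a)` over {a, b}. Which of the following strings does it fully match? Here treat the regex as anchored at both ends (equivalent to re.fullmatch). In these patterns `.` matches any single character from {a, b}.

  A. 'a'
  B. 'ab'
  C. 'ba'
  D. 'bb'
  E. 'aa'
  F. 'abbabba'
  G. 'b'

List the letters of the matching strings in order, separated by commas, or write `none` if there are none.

F

A → no match
B → no match
C → no match
D → no match
E → no match
F → match
G → no match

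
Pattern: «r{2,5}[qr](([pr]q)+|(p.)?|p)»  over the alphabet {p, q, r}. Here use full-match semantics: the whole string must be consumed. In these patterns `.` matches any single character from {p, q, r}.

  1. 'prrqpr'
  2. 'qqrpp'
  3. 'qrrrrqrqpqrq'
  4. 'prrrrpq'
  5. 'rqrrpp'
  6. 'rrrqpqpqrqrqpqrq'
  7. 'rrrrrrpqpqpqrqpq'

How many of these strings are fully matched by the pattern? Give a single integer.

1 → no match — must start with 'r'
2 → no match — must start with 'r'
3 → no match — must start with 'r'
4 → no match — must start with 'r'
5 → no match
6 → match
7 → match
Total matched: 2

2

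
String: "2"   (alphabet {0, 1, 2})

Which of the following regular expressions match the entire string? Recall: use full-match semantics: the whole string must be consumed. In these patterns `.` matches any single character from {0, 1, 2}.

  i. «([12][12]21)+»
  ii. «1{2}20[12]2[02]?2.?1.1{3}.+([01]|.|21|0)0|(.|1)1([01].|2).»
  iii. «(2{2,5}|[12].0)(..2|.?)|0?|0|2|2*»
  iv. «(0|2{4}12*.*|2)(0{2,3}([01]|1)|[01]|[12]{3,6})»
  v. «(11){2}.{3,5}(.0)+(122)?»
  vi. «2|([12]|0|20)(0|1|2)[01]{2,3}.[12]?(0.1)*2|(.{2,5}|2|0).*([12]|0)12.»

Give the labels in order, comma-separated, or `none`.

i → no match — must end with "21"
ii → no match
iii → match
iv → no match
v → no match — must start with "11"
vi → match

iii, vi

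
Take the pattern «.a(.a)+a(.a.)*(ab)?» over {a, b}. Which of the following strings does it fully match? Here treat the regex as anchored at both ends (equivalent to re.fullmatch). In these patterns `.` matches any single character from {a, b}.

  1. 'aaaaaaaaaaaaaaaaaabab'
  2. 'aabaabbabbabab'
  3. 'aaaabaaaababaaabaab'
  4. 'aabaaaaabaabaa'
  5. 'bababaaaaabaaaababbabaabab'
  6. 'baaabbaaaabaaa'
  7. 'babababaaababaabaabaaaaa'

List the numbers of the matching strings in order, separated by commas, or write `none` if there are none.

1 → match
2 → no match
3 → no match
4 → match
5 → match
6 → no match
7 → match

1, 4, 5, 7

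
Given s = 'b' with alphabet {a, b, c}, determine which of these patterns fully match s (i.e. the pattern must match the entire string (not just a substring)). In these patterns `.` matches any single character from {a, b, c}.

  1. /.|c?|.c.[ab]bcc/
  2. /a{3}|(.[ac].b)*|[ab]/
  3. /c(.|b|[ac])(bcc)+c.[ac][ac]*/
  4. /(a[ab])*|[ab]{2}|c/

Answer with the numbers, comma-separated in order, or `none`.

1, 2

1 → match
2 → match
3 → no match — must start with 'c'
4 → no match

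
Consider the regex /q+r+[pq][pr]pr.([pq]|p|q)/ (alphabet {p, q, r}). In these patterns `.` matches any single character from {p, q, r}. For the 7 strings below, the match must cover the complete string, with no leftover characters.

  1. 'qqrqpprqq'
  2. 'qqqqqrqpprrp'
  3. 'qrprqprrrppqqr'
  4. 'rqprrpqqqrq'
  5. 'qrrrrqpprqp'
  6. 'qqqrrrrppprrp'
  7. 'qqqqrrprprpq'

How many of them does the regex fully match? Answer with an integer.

5

1. 'qqrqpprqq' → match
2. 'qqqqqrqpprrp' → match
3 → no match
4. 'rqprrpqqqrq' → no match — must start with 'q'
5. 'qrrrrqpprqp' → match
6 → match
7. 'qqqqrrprprpq' → match
Total matched: 5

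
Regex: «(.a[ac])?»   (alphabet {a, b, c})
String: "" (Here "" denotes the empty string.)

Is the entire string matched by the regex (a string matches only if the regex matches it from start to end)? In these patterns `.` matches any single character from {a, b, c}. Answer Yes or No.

Yes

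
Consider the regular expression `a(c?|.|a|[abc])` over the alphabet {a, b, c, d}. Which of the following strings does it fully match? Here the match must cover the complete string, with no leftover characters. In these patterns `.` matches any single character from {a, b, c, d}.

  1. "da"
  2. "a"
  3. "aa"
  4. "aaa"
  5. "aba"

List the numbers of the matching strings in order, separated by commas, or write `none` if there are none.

1 → no match — must start with "a"
2 → match
3 → match
4 → no match
5 → no match

2, 3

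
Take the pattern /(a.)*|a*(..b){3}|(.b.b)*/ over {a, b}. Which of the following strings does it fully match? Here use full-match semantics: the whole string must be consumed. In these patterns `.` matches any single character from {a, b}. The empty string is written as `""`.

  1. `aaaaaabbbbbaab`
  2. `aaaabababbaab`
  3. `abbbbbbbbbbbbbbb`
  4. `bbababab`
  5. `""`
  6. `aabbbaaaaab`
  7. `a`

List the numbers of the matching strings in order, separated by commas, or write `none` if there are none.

1 → match
2 → match
3 → match
4 → match
5 → match
6 → no match
7 → no match

1, 2, 3, 4, 5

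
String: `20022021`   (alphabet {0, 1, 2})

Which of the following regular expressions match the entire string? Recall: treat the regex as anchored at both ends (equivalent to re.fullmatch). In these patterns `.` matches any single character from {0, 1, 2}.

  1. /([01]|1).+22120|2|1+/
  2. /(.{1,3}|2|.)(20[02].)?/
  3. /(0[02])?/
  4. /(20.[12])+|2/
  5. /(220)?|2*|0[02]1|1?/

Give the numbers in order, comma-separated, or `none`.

4

1 → no match
2 → no match
3 → no match
4 → match
5 → no match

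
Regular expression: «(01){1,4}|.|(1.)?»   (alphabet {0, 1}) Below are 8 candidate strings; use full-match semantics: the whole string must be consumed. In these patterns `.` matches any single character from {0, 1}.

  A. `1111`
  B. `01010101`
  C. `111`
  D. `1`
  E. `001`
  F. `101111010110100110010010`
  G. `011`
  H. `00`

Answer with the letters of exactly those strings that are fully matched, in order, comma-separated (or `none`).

A → no match
B → match
C → no match
D → match
E → no match
F → no match
G → no match
H → no match

B, D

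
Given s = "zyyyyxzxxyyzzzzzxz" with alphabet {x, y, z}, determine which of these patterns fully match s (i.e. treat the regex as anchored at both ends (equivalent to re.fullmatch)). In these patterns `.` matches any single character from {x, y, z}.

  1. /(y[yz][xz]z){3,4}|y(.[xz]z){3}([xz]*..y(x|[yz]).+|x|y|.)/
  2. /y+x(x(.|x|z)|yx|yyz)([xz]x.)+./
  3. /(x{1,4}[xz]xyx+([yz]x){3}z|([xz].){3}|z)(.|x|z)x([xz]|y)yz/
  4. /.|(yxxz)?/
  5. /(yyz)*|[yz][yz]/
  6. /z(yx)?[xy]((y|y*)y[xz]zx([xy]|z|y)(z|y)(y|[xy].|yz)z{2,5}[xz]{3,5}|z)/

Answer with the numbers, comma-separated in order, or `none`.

1 → no match — must start with "y"
2 → no match — must start with "y"
3 → no match — must end with "yz"
4 → no match
5 → no match
6 → match

6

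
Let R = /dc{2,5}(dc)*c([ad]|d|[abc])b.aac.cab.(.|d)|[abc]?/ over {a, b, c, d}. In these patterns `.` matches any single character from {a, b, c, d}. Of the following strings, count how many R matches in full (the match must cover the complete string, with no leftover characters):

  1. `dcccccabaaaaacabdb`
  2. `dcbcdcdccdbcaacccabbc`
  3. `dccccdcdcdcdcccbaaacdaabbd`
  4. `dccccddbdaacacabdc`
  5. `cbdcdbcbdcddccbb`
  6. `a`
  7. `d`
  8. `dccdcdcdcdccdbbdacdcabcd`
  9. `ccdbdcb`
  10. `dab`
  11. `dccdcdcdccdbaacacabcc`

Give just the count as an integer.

1 → no match
2 → no match
3 → no match
4 → no match
5 → no match
6 → match
7 → no match
8 → no match
9 → no match
10 → no match
11 → no match
Total matched: 1

1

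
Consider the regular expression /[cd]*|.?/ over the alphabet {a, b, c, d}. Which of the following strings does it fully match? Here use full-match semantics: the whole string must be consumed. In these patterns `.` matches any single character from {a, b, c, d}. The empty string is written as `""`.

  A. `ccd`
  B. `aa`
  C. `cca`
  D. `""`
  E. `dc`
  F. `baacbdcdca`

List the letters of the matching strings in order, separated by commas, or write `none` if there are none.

A → match
B → no match
C → no match
D → match
E → match
F → no match

A, D, E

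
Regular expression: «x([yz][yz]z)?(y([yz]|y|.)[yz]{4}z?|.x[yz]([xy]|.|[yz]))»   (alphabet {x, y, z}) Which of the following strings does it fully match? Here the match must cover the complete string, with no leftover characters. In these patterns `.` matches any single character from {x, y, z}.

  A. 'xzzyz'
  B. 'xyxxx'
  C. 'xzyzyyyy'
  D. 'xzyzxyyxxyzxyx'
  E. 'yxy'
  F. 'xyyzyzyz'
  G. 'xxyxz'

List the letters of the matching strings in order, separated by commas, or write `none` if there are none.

F

A → no match
B → no match
C → no match
D → no match
E → no match — must start with 'x'
F → match
G → no match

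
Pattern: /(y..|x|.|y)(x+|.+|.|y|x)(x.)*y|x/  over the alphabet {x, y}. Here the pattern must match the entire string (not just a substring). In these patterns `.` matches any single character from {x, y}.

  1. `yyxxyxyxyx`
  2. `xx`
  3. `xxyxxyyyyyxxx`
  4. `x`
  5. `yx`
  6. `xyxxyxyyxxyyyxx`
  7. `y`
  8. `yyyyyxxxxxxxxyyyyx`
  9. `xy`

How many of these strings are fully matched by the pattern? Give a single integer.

1

1 → no match
2 → no match
3 → no match
4 → match
5 → no match
6 → no match
7 → no match
8 → no match
9 → no match
Total matched: 1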